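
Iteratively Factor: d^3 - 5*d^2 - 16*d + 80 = (d - 4)*(d^2 - d - 20) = (d - 5)*(d - 4)*(d + 4)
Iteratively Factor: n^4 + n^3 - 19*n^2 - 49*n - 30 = (n + 1)*(n^3 - 19*n - 30) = (n + 1)*(n + 2)*(n^2 - 2*n - 15) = (n - 5)*(n + 1)*(n + 2)*(n + 3)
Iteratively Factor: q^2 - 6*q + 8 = (q - 4)*(q - 2)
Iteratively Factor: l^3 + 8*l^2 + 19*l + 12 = (l + 4)*(l^2 + 4*l + 3) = (l + 1)*(l + 4)*(l + 3)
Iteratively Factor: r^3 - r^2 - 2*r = (r)*(r^2 - r - 2) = r*(r + 1)*(r - 2)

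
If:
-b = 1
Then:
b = -1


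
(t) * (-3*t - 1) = -3*t^2 - t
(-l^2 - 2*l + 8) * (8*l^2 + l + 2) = -8*l^4 - 17*l^3 + 60*l^2 + 4*l + 16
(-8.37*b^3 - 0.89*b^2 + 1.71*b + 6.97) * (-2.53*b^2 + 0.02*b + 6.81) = 21.1761*b^5 + 2.0843*b^4 - 61.3438*b^3 - 23.6608*b^2 + 11.7845*b + 47.4657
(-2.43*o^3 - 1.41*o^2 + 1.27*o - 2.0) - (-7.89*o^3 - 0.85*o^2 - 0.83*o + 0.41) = 5.46*o^3 - 0.56*o^2 + 2.1*o - 2.41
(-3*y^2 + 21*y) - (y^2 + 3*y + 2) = -4*y^2 + 18*y - 2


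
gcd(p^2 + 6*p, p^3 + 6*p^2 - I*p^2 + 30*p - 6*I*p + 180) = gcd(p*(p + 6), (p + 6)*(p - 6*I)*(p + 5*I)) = p + 6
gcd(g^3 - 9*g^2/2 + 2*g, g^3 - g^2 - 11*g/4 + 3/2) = g - 1/2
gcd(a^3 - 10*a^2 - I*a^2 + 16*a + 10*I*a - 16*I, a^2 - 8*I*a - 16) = 1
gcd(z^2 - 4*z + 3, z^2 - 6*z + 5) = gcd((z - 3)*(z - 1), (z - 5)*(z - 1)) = z - 1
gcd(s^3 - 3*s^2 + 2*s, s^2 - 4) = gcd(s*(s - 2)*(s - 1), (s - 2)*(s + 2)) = s - 2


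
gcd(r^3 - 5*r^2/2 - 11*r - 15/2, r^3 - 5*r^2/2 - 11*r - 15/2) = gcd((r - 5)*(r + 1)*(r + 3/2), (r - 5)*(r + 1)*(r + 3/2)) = r^3 - 5*r^2/2 - 11*r - 15/2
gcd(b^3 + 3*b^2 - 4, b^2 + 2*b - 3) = b - 1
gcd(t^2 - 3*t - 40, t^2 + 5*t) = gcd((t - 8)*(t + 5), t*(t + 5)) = t + 5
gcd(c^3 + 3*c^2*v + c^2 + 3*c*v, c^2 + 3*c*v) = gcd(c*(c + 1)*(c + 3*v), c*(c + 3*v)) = c^2 + 3*c*v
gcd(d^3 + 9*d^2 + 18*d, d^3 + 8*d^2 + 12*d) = d^2 + 6*d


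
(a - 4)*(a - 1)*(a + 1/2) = a^3 - 9*a^2/2 + 3*a/2 + 2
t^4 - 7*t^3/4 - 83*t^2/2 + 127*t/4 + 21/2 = (t - 7)*(t - 1)*(t + 1/4)*(t + 6)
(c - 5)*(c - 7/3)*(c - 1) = c^3 - 25*c^2/3 + 19*c - 35/3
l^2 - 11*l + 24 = (l - 8)*(l - 3)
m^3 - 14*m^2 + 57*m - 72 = (m - 8)*(m - 3)^2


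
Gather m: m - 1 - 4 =m - 5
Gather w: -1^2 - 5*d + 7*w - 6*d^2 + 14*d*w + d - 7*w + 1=-6*d^2 + 14*d*w - 4*d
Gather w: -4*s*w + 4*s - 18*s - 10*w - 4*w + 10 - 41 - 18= -14*s + w*(-4*s - 14) - 49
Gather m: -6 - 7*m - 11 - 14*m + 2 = -21*m - 15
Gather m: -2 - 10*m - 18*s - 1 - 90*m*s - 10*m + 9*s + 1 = m*(-90*s - 20) - 9*s - 2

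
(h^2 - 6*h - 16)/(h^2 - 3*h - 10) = (h - 8)/(h - 5)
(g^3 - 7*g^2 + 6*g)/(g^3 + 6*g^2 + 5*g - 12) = g*(g - 6)/(g^2 + 7*g + 12)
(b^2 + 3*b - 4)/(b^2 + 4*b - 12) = (b^2 + 3*b - 4)/(b^2 + 4*b - 12)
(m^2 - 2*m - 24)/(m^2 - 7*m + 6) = (m + 4)/(m - 1)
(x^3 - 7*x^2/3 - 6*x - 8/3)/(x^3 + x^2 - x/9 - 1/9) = 3*(3*x^2 - 10*x - 8)/(9*x^2 - 1)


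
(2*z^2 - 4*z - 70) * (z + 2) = 2*z^3 - 78*z - 140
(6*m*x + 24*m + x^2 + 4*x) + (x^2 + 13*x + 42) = 6*m*x + 24*m + 2*x^2 + 17*x + 42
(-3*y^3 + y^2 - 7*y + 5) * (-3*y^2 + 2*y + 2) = 9*y^5 - 9*y^4 + 17*y^3 - 27*y^2 - 4*y + 10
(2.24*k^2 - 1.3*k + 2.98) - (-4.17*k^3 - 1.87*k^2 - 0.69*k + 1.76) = 4.17*k^3 + 4.11*k^2 - 0.61*k + 1.22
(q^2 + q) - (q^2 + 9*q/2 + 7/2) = -7*q/2 - 7/2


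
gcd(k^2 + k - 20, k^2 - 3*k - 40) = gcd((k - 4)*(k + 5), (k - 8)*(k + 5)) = k + 5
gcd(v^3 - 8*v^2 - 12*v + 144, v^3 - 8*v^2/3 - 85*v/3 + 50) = v - 6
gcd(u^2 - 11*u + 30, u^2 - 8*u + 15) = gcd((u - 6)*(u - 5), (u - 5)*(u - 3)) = u - 5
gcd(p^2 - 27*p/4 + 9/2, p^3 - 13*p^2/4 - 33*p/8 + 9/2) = p - 3/4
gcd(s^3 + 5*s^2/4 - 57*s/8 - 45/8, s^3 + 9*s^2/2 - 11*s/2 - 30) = s^2 + s/2 - 15/2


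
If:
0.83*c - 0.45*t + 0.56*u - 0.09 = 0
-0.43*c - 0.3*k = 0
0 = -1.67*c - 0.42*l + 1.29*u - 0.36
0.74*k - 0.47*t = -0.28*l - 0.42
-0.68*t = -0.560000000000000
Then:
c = 0.15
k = -0.21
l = 0.43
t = 0.82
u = 0.61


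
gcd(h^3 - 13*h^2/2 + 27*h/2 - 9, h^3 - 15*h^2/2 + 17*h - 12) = h^2 - 7*h/2 + 3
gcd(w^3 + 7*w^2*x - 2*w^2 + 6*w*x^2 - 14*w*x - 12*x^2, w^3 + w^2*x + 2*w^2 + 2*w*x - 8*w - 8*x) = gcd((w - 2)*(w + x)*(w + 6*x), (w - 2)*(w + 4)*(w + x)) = w^2 + w*x - 2*w - 2*x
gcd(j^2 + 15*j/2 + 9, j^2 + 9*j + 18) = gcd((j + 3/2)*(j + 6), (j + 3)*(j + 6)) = j + 6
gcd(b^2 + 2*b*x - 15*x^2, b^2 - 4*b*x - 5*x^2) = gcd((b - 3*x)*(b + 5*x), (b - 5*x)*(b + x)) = 1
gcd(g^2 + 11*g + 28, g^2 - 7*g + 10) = 1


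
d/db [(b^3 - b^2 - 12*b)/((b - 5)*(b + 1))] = (b^4 - 8*b^3 + b^2 + 10*b + 60)/(b^4 - 8*b^3 + 6*b^2 + 40*b + 25)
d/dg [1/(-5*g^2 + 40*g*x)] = 2*(g - 4*x)/(5*g^2*(g - 8*x)^2)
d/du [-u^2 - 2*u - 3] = -2*u - 2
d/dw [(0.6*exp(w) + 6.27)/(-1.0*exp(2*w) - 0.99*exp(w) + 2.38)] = (0.6*exp(2*w) + 12.54*exp(w) + 7.6353)*exp(w)/(1.0*exp(4*w) + 1.98*exp(3*w) - 3.7799*exp(2*w) - 4.7124*exp(w) + 5.6644)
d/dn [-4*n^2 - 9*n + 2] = -8*n - 9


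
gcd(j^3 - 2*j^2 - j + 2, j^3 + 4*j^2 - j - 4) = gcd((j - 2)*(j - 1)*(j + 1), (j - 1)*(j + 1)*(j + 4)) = j^2 - 1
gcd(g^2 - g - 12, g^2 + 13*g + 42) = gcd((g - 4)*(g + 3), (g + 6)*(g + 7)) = 1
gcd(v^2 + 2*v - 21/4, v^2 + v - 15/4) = v - 3/2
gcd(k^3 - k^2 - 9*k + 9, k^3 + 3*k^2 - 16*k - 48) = k + 3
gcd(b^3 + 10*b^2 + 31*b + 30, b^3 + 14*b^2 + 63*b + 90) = b^2 + 8*b + 15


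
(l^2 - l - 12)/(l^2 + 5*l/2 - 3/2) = 2*(l - 4)/(2*l - 1)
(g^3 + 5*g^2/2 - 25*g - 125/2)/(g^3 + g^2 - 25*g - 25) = (g + 5/2)/(g + 1)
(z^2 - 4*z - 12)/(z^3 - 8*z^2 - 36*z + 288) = (z + 2)/(z^2 - 2*z - 48)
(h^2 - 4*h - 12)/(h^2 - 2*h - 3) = (-h^2 + 4*h + 12)/(-h^2 + 2*h + 3)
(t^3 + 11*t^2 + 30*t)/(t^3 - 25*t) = (t + 6)/(t - 5)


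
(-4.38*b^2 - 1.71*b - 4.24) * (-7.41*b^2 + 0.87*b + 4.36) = 32.4558*b^4 + 8.8605*b^3 + 10.8339*b^2 - 11.1444*b - 18.4864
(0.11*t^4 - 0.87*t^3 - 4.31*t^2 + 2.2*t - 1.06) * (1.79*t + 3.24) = 0.1969*t^5 - 1.2009*t^4 - 10.5337*t^3 - 10.0264*t^2 + 5.2306*t - 3.4344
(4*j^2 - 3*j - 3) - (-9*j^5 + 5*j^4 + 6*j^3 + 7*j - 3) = 9*j^5 - 5*j^4 - 6*j^3 + 4*j^2 - 10*j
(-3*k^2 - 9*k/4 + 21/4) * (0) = 0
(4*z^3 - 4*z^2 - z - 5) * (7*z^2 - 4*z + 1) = 28*z^5 - 44*z^4 + 13*z^3 - 35*z^2 + 19*z - 5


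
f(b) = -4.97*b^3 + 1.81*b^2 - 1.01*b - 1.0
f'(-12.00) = -2191.49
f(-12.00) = 8859.92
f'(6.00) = -516.05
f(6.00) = -1015.42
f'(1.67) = -36.55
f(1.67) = -20.79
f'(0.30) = -1.27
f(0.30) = -1.27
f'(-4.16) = -274.10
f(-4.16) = 392.32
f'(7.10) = -726.92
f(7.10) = -1695.75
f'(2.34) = -74.18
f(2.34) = -57.13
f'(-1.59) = -44.46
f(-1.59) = 25.16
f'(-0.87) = -15.44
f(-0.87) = 4.52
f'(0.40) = -1.95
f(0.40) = -1.43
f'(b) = -14.91*b^2 + 3.62*b - 1.01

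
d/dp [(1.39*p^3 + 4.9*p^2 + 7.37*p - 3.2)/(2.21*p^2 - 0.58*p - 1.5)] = (3.0719*p^4 - 1.6124*p^3 - 25.3847*p^2 - 0.556000000000004*p - 12.911)/(4.8841*p^4 - 2.5636*p^3 - 6.2936*p^2 + 1.74*p + 2.25)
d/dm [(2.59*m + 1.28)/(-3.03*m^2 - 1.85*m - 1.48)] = (7.8477*m^2 + 7.7568*m - 1.4652)/(9.1809*m^4 + 11.211*m^3 + 12.3913*m^2 + 5.476*m + 2.1904)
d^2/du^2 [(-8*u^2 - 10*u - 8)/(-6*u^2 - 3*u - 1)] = 4*(108*u^3 + 360*u^2 + 126*u + 1)/(216*u^6 + 324*u^5 + 270*u^4 + 135*u^3 + 45*u^2 + 9*u + 1)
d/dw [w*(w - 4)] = 2*w - 4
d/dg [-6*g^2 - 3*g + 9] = -12*g - 3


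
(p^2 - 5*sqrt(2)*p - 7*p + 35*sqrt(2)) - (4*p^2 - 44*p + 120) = -3*p^2 - 5*sqrt(2)*p + 37*p - 120 + 35*sqrt(2)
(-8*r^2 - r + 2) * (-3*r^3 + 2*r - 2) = 24*r^5 + 3*r^4 - 22*r^3 + 14*r^2 + 6*r - 4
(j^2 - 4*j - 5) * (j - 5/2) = j^3 - 13*j^2/2 + 5*j + 25/2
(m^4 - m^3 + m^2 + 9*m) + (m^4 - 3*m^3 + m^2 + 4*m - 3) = 2*m^4 - 4*m^3 + 2*m^2 + 13*m - 3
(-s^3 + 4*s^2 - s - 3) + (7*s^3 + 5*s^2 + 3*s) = 6*s^3 + 9*s^2 + 2*s - 3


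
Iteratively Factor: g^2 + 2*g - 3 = (g - 1)*(g + 3)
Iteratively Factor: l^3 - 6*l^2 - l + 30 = (l + 2)*(l^2 - 8*l + 15) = (l - 5)*(l + 2)*(l - 3)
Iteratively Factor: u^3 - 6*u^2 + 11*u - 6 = (u - 2)*(u^2 - 4*u + 3) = (u - 3)*(u - 2)*(u - 1)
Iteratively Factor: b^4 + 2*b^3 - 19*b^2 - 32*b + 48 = (b + 3)*(b^3 - b^2 - 16*b + 16) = (b - 4)*(b + 3)*(b^2 + 3*b - 4) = (b - 4)*(b + 3)*(b + 4)*(b - 1)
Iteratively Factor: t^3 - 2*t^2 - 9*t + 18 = (t - 3)*(t^2 + t - 6) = (t - 3)*(t + 3)*(t - 2)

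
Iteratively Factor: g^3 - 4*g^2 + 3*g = (g - 1)*(g^2 - 3*g) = g*(g - 1)*(g - 3)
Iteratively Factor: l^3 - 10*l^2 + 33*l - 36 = (l - 4)*(l^2 - 6*l + 9) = (l - 4)*(l - 3)*(l - 3)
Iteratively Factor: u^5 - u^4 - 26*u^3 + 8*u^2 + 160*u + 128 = (u + 4)*(u^4 - 5*u^3 - 6*u^2 + 32*u + 32) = (u - 4)*(u + 4)*(u^3 - u^2 - 10*u - 8) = (u - 4)*(u + 1)*(u + 4)*(u^2 - 2*u - 8) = (u - 4)*(u + 1)*(u + 2)*(u + 4)*(u - 4)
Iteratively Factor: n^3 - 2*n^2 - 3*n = (n)*(n^2 - 2*n - 3) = n*(n - 3)*(n + 1)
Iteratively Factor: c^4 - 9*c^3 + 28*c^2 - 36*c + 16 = (c - 4)*(c^3 - 5*c^2 + 8*c - 4) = (c - 4)*(c - 2)*(c^2 - 3*c + 2) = (c - 4)*(c - 2)^2*(c - 1)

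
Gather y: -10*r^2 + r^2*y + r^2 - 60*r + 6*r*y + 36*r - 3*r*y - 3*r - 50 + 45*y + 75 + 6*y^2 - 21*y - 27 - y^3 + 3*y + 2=-9*r^2 - 27*r - y^3 + 6*y^2 + y*(r^2 + 3*r + 27)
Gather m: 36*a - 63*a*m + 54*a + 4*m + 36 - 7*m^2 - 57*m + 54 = 90*a - 7*m^2 + m*(-63*a - 53) + 90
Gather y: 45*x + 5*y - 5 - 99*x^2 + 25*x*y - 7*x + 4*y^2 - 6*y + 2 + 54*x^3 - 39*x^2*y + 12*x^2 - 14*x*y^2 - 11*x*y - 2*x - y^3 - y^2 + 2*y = 54*x^3 - 87*x^2 + 36*x - y^3 + y^2*(3 - 14*x) + y*(-39*x^2 + 14*x + 1) - 3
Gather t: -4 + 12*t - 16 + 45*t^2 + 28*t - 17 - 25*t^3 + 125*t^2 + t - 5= -25*t^3 + 170*t^2 + 41*t - 42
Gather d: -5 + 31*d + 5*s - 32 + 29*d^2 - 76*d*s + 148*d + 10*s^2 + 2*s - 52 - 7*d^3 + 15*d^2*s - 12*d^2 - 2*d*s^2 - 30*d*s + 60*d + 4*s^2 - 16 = -7*d^3 + d^2*(15*s + 17) + d*(-2*s^2 - 106*s + 239) + 14*s^2 + 7*s - 105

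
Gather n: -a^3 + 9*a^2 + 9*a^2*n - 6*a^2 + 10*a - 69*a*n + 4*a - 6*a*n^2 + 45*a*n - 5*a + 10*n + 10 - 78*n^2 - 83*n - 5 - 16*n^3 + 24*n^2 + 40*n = -a^3 + 3*a^2 + 9*a - 16*n^3 + n^2*(-6*a - 54) + n*(9*a^2 - 24*a - 33) + 5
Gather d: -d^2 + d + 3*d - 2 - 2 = -d^2 + 4*d - 4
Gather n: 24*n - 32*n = -8*n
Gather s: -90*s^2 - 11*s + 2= -90*s^2 - 11*s + 2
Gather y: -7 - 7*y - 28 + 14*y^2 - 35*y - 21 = 14*y^2 - 42*y - 56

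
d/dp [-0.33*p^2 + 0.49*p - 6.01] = 0.49 - 0.66*p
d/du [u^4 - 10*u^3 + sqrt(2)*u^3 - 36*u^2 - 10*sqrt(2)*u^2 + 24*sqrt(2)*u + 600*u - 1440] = 4*u^3 - 30*u^2 + 3*sqrt(2)*u^2 - 72*u - 20*sqrt(2)*u + 24*sqrt(2) + 600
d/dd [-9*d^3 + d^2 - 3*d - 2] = -27*d^2 + 2*d - 3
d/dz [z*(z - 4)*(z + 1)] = 3*z^2 - 6*z - 4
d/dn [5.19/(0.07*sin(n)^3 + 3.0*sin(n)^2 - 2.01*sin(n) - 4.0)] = (-1.0899*sin(n)^2 - 31.14*sin(n) + 10.4319)*cos(n)/(0.07*sin(n)^3 + 3.0*sin(n)^2 - 2.01*sin(n) - 4.0)^2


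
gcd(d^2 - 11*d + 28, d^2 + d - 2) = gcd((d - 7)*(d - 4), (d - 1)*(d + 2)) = 1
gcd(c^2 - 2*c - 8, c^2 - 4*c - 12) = c + 2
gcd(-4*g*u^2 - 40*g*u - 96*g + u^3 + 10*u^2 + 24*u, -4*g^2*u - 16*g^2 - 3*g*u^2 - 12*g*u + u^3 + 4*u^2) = -4*g*u - 16*g + u^2 + 4*u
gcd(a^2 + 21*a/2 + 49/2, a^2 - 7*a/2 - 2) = 1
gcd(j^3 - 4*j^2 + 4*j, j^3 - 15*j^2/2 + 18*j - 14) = j^2 - 4*j + 4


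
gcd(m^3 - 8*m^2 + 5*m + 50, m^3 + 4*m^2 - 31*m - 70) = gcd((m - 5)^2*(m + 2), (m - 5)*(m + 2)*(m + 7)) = m^2 - 3*m - 10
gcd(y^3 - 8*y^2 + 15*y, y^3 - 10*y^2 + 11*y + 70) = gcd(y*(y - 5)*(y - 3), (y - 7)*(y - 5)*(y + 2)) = y - 5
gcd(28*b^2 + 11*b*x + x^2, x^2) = 1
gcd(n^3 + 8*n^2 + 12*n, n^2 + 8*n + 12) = n^2 + 8*n + 12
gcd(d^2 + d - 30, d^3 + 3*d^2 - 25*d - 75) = d - 5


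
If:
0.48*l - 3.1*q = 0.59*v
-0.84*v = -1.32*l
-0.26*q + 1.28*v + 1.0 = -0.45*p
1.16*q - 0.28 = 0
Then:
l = -1.67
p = 5.40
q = 0.24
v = -2.63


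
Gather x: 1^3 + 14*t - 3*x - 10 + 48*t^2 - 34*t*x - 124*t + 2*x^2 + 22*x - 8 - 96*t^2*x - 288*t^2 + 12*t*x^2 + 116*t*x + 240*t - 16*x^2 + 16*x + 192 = -240*t^2 + 130*t + x^2*(12*t - 14) + x*(-96*t^2 + 82*t + 35) + 175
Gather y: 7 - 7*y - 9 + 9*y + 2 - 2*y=0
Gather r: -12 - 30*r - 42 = -30*r - 54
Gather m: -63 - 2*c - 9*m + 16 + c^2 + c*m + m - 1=c^2 - 2*c + m*(c - 8) - 48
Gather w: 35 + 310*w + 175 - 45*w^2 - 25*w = -45*w^2 + 285*w + 210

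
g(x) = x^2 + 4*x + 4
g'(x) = 2*x + 4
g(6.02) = 64.32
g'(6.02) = 16.04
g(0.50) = 6.25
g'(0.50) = 5.00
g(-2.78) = 0.61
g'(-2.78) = -1.56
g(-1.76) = 0.06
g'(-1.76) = 0.48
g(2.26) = 18.15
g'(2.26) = 8.52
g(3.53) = 30.58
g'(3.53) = 11.06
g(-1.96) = 0.00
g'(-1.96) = 0.08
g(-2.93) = 0.86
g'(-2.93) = -1.86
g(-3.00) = 1.00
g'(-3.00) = -2.00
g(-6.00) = 16.00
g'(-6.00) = -8.00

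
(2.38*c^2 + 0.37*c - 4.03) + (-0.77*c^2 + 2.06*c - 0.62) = 1.61*c^2 + 2.43*c - 4.65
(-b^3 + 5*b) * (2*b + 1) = -2*b^4 - b^3 + 10*b^2 + 5*b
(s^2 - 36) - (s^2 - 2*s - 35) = 2*s - 1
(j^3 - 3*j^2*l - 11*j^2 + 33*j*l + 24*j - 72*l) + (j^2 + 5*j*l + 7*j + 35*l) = j^3 - 3*j^2*l - 10*j^2 + 38*j*l + 31*j - 37*l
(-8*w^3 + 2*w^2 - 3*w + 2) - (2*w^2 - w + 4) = -8*w^3 - 2*w - 2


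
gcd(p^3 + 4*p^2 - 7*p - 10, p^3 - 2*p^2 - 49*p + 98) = p - 2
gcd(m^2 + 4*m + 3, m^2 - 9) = m + 3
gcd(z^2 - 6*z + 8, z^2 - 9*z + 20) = z - 4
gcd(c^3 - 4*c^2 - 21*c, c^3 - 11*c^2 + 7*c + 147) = c^2 - 4*c - 21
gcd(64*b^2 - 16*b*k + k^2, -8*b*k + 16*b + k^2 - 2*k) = 8*b - k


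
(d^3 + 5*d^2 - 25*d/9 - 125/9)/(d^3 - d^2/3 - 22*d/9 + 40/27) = 3*(3*d^2 + 10*d - 25)/(9*d^2 - 18*d + 8)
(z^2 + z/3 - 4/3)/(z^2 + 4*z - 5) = (z + 4/3)/(z + 5)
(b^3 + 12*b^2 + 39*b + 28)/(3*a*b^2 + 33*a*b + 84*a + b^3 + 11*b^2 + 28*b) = (b + 1)/(3*a + b)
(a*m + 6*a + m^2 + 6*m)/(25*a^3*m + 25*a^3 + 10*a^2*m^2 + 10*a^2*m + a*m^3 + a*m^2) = (a*m + 6*a + m^2 + 6*m)/(a*(25*a^2*m + 25*a^2 + 10*a*m^2 + 10*a*m + m^3 + m^2))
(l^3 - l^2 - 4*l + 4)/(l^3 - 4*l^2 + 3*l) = (l^2 - 4)/(l*(l - 3))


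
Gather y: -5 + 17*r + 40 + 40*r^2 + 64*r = 40*r^2 + 81*r + 35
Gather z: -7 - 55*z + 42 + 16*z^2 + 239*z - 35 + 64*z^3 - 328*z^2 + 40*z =64*z^3 - 312*z^2 + 224*z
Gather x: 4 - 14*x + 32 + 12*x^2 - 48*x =12*x^2 - 62*x + 36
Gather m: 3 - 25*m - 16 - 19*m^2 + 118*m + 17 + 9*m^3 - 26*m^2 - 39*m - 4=9*m^3 - 45*m^2 + 54*m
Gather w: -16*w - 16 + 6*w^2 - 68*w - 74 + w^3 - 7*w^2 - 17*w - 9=w^3 - w^2 - 101*w - 99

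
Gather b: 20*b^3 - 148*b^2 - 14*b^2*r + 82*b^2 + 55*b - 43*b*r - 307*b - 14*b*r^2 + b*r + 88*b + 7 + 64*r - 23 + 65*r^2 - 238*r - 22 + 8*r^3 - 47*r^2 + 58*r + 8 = 20*b^3 + b^2*(-14*r - 66) + b*(-14*r^2 - 42*r - 164) + 8*r^3 + 18*r^2 - 116*r - 30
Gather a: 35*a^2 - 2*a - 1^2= 35*a^2 - 2*a - 1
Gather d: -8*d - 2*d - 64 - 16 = -10*d - 80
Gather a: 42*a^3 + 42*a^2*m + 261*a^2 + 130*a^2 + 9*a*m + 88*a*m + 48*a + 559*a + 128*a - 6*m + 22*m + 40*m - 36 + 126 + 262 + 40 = 42*a^3 + a^2*(42*m + 391) + a*(97*m + 735) + 56*m + 392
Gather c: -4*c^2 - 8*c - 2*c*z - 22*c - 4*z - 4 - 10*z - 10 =-4*c^2 + c*(-2*z - 30) - 14*z - 14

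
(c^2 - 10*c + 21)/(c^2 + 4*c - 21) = (c - 7)/(c + 7)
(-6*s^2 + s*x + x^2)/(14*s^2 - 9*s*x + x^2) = (3*s + x)/(-7*s + x)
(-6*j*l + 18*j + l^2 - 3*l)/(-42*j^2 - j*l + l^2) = (6*j*l - 18*j - l^2 + 3*l)/(42*j^2 + j*l - l^2)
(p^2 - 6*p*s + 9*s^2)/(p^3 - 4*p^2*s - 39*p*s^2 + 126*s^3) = (p - 3*s)/(p^2 - p*s - 42*s^2)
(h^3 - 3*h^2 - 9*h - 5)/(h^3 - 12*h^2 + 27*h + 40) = (h + 1)/(h - 8)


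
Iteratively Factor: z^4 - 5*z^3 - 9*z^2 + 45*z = (z)*(z^3 - 5*z^2 - 9*z + 45) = z*(z - 3)*(z^2 - 2*z - 15) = z*(z - 5)*(z - 3)*(z + 3)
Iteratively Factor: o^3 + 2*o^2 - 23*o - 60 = (o - 5)*(o^2 + 7*o + 12) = (o - 5)*(o + 3)*(o + 4)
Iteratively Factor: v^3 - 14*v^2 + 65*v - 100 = (v - 5)*(v^2 - 9*v + 20) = (v - 5)*(v - 4)*(v - 5)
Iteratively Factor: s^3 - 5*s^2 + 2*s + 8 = (s + 1)*(s^2 - 6*s + 8) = (s - 2)*(s + 1)*(s - 4)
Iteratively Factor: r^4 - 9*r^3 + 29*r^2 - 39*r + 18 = (r - 3)*(r^3 - 6*r^2 + 11*r - 6) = (r - 3)^2*(r^2 - 3*r + 2) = (r - 3)^2*(r - 2)*(r - 1)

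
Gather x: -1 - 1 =-2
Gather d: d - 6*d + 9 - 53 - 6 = -5*d - 50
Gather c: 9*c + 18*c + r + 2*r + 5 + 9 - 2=27*c + 3*r + 12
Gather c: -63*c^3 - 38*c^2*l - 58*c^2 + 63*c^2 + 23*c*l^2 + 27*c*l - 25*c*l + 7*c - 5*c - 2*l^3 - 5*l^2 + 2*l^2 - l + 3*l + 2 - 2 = -63*c^3 + c^2*(5 - 38*l) + c*(23*l^2 + 2*l + 2) - 2*l^3 - 3*l^2 + 2*l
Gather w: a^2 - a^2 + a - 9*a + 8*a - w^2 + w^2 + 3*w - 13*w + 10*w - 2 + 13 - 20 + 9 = 0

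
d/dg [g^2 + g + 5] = 2*g + 1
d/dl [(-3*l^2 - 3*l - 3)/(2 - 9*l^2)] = 3*(-9*l^2 - 22*l - 2)/(81*l^4 - 36*l^2 + 4)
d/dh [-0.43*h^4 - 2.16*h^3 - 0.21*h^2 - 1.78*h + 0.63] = -1.72*h^3 - 6.48*h^2 - 0.42*h - 1.78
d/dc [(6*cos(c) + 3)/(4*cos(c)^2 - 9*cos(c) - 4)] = 3*(8*cos(c)^2 + 8*cos(c) - 1)*sin(c)/(4*sin(c)^2 + 9*cos(c))^2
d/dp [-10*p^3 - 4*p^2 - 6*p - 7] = -30*p^2 - 8*p - 6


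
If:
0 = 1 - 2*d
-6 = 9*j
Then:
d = 1/2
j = -2/3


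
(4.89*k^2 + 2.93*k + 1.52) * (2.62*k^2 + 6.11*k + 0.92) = 12.8118*k^4 + 37.5545*k^3 + 26.3835*k^2 + 11.9828*k + 1.3984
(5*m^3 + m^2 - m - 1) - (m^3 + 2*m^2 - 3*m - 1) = 4*m^3 - m^2 + 2*m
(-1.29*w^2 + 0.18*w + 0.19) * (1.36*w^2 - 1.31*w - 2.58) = -1.7544*w^4 + 1.9347*w^3 + 3.3508*w^2 - 0.7133*w - 0.4902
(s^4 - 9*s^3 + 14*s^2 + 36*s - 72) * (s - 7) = s^5 - 16*s^4 + 77*s^3 - 62*s^2 - 324*s + 504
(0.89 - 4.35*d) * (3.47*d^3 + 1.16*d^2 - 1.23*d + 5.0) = -15.0945*d^4 - 1.9577*d^3 + 6.3829*d^2 - 22.8447*d + 4.45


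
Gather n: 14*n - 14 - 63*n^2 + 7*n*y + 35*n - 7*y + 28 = -63*n^2 + n*(7*y + 49) - 7*y + 14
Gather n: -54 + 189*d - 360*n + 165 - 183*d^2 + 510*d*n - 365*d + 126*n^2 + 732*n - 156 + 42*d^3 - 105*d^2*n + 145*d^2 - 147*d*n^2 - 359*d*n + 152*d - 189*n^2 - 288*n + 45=42*d^3 - 38*d^2 - 24*d + n^2*(-147*d - 63) + n*(-105*d^2 + 151*d + 84)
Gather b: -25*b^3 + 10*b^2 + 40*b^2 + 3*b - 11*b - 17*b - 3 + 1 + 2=-25*b^3 + 50*b^2 - 25*b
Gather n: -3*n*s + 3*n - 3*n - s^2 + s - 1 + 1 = -3*n*s - s^2 + s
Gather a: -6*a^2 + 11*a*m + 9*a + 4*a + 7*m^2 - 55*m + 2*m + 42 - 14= -6*a^2 + a*(11*m + 13) + 7*m^2 - 53*m + 28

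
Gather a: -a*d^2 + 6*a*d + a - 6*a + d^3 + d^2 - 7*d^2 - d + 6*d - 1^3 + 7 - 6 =a*(-d^2 + 6*d - 5) + d^3 - 6*d^2 + 5*d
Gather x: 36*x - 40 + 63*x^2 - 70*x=63*x^2 - 34*x - 40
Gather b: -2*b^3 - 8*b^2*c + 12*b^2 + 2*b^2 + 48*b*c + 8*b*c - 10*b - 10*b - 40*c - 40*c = -2*b^3 + b^2*(14 - 8*c) + b*(56*c - 20) - 80*c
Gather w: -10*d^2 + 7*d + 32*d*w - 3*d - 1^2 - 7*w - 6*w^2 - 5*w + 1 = -10*d^2 + 4*d - 6*w^2 + w*(32*d - 12)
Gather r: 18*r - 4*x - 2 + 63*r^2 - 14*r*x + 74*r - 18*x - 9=63*r^2 + r*(92 - 14*x) - 22*x - 11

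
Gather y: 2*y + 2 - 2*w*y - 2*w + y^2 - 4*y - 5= -2*w + y^2 + y*(-2*w - 2) - 3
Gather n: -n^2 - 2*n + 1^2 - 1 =-n^2 - 2*n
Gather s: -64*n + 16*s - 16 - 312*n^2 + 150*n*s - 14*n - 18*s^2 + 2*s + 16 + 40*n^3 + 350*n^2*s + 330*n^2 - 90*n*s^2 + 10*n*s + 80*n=40*n^3 + 18*n^2 + 2*n + s^2*(-90*n - 18) + s*(350*n^2 + 160*n + 18)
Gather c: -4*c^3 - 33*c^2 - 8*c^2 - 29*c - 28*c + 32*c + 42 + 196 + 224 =-4*c^3 - 41*c^2 - 25*c + 462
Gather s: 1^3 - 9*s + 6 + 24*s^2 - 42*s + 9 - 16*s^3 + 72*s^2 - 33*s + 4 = -16*s^3 + 96*s^2 - 84*s + 20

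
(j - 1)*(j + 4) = j^2 + 3*j - 4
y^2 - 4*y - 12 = (y - 6)*(y + 2)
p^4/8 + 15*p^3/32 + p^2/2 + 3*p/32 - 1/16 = (p/4 + 1/4)*(p/2 + 1/2)*(p - 1/4)*(p + 2)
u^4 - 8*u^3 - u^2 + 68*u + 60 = (u - 6)*(u - 5)*(u + 1)*(u + 2)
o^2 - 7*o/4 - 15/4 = (o - 3)*(o + 5/4)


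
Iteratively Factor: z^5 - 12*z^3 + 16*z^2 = (z + 4)*(z^4 - 4*z^3 + 4*z^2) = (z - 2)*(z + 4)*(z^3 - 2*z^2) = z*(z - 2)*(z + 4)*(z^2 - 2*z) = z^2*(z - 2)*(z + 4)*(z - 2)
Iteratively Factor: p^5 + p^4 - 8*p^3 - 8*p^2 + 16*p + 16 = (p + 2)*(p^4 - p^3 - 6*p^2 + 4*p + 8) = (p - 2)*(p + 2)*(p^3 + p^2 - 4*p - 4) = (p - 2)^2*(p + 2)*(p^2 + 3*p + 2) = (p - 2)^2*(p + 1)*(p + 2)*(p + 2)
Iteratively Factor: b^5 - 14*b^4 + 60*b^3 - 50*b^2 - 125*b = (b - 5)*(b^4 - 9*b^3 + 15*b^2 + 25*b) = (b - 5)^2*(b^3 - 4*b^2 - 5*b) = (b - 5)^3*(b^2 + b) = (b - 5)^3*(b + 1)*(b)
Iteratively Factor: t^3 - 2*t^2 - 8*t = (t)*(t^2 - 2*t - 8) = t*(t + 2)*(t - 4)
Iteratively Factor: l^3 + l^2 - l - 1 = (l + 1)*(l^2 - 1) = (l + 1)^2*(l - 1)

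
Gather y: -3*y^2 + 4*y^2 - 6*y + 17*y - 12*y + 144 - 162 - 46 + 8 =y^2 - y - 56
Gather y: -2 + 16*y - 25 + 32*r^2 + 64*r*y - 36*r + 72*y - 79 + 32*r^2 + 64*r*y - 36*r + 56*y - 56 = 64*r^2 - 72*r + y*(128*r + 144) - 162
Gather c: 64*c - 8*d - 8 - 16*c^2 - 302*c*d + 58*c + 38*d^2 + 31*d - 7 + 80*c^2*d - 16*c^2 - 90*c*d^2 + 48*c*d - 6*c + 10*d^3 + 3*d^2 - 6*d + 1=c^2*(80*d - 32) + c*(-90*d^2 - 254*d + 116) + 10*d^3 + 41*d^2 + 17*d - 14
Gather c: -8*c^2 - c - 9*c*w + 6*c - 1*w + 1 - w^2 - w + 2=-8*c^2 + c*(5 - 9*w) - w^2 - 2*w + 3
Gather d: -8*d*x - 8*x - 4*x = -8*d*x - 12*x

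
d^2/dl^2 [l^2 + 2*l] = 2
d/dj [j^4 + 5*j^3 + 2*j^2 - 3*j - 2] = 4*j^3 + 15*j^2 + 4*j - 3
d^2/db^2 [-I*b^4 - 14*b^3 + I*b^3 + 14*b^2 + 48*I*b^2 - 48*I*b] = -12*I*b^2 + 6*b*(-14 + I) + 28 + 96*I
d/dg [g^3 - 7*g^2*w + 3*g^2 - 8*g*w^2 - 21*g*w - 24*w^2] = 3*g^2 - 14*g*w + 6*g - 8*w^2 - 21*w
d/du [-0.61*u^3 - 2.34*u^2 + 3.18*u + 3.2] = -1.83*u^2 - 4.68*u + 3.18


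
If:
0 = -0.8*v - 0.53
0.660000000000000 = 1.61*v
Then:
No Solution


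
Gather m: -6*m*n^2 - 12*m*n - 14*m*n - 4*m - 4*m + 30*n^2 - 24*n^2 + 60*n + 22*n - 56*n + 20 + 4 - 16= m*(-6*n^2 - 26*n - 8) + 6*n^2 + 26*n + 8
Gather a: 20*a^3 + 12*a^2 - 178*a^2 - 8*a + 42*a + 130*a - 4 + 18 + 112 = 20*a^3 - 166*a^2 + 164*a + 126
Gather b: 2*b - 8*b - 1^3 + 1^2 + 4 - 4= -6*b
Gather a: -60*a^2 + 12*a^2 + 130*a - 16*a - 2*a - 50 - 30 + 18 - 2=-48*a^2 + 112*a - 64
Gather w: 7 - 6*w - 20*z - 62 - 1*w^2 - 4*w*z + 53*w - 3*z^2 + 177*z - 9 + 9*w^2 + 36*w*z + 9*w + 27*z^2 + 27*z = 8*w^2 + w*(32*z + 56) + 24*z^2 + 184*z - 64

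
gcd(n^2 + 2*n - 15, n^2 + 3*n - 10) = n + 5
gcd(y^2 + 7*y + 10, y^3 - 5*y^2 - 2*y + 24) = y + 2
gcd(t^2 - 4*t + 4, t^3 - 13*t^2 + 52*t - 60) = t - 2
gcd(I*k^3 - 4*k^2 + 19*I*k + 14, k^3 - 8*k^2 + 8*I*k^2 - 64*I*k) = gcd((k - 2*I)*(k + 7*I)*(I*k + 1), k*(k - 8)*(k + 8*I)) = 1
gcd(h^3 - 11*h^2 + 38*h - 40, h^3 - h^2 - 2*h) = h - 2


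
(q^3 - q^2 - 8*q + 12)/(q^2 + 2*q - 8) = (q^2 + q - 6)/(q + 4)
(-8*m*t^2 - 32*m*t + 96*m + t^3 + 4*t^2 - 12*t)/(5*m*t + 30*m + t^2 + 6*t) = (-8*m*t + 16*m + t^2 - 2*t)/(5*m + t)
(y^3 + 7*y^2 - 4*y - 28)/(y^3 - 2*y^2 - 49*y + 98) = (y + 2)/(y - 7)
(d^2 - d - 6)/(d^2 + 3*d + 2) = (d - 3)/(d + 1)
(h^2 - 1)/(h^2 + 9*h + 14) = (h^2 - 1)/(h^2 + 9*h + 14)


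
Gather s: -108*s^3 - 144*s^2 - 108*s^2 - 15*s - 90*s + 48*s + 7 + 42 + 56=-108*s^3 - 252*s^2 - 57*s + 105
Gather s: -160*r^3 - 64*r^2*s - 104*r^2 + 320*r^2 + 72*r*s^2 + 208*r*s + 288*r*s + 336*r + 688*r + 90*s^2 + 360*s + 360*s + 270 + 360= -160*r^3 + 216*r^2 + 1024*r + s^2*(72*r + 90) + s*(-64*r^2 + 496*r + 720) + 630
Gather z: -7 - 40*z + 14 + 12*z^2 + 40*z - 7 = 12*z^2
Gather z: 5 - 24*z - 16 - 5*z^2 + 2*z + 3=-5*z^2 - 22*z - 8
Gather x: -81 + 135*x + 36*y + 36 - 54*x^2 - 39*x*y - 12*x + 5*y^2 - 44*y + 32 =-54*x^2 + x*(123 - 39*y) + 5*y^2 - 8*y - 13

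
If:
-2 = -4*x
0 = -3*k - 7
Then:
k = -7/3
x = 1/2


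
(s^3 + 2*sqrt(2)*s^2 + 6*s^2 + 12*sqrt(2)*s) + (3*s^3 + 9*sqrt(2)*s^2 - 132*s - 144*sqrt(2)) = 4*s^3 + 6*s^2 + 11*sqrt(2)*s^2 - 132*s + 12*sqrt(2)*s - 144*sqrt(2)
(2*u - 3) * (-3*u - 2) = -6*u^2 + 5*u + 6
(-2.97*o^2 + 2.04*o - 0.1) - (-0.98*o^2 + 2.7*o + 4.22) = -1.99*o^2 - 0.66*o - 4.32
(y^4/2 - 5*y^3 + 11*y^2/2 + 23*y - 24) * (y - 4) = y^5/2 - 7*y^4 + 51*y^3/2 + y^2 - 116*y + 96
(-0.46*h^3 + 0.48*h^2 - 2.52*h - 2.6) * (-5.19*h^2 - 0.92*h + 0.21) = 2.3874*h^5 - 2.068*h^4 + 12.5406*h^3 + 15.9132*h^2 + 1.8628*h - 0.546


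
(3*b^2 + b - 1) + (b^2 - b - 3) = 4*b^2 - 4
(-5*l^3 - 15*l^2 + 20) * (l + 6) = -5*l^4 - 45*l^3 - 90*l^2 + 20*l + 120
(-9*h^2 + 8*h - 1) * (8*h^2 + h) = -72*h^4 + 55*h^3 - h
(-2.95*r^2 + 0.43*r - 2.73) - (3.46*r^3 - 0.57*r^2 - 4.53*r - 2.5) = -3.46*r^3 - 2.38*r^2 + 4.96*r - 0.23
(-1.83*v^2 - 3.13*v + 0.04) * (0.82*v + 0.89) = -1.5006*v^3 - 4.1953*v^2 - 2.7529*v + 0.0356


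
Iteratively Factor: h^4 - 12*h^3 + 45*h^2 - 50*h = (h - 5)*(h^3 - 7*h^2 + 10*h) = (h - 5)^2*(h^2 - 2*h) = h*(h - 5)^2*(h - 2)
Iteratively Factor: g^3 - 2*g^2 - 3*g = (g + 1)*(g^2 - 3*g) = g*(g + 1)*(g - 3)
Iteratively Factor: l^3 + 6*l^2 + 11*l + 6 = (l + 2)*(l^2 + 4*l + 3) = (l + 2)*(l + 3)*(l + 1)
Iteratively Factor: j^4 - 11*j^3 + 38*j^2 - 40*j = (j - 4)*(j^3 - 7*j^2 + 10*j) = j*(j - 4)*(j^2 - 7*j + 10) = j*(j - 4)*(j - 2)*(j - 5)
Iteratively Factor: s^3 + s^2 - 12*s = (s)*(s^2 + s - 12) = s*(s - 3)*(s + 4)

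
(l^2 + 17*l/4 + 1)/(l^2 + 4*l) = (l + 1/4)/l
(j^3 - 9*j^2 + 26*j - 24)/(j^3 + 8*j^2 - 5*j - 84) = (j^2 - 6*j + 8)/(j^2 + 11*j + 28)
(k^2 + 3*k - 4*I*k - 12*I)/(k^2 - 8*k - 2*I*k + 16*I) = (k^2 + k*(3 - 4*I) - 12*I)/(k^2 - 2*k*(4 + I) + 16*I)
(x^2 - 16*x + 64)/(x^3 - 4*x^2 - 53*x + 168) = (x - 8)/(x^2 + 4*x - 21)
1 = 1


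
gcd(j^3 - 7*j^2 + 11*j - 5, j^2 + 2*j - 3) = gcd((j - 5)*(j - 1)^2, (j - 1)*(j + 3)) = j - 1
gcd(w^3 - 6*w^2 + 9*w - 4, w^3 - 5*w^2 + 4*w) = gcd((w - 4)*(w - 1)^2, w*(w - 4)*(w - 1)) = w^2 - 5*w + 4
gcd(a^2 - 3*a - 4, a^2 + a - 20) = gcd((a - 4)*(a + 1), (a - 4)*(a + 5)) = a - 4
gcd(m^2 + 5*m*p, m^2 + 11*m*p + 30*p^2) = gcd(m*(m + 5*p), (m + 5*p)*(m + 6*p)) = m + 5*p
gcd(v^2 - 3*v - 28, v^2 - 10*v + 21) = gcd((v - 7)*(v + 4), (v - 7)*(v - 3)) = v - 7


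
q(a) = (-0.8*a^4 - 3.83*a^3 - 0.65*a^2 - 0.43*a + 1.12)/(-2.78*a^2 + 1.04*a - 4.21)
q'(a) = (5.56*a - 1.04)*(-0.8*a^4 - 3.83*a^3 - 0.65*a^2 - 0.43*a + 1.12)/(-2.78*a^2 + 1.04*a - 4.21)^2 + (-3.2*a^3 - 11.49*a^2 - 1.3*a - 0.43)/(-2.78*a^2 + 1.04*a - 4.21)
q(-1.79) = -0.91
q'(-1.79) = 0.44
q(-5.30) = 0.86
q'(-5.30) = -1.52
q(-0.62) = -0.33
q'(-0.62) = 0.31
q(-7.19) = 4.79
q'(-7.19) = -2.63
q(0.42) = -0.12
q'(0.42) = 0.80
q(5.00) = 14.54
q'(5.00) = 4.45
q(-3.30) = -1.01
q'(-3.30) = -0.35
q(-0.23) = -0.27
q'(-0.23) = 0.02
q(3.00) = 6.67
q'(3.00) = 3.44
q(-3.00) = -1.09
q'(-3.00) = -0.18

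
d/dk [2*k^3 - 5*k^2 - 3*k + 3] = 6*k^2 - 10*k - 3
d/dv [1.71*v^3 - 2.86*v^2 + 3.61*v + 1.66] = 5.13*v^2 - 5.72*v + 3.61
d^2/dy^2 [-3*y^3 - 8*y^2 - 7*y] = -18*y - 16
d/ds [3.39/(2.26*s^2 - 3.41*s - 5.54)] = (11.5599 - 15.3228*s)/(-2.26*s^2 + 3.41*s + 5.54)^2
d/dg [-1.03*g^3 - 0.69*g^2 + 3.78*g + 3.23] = -3.09*g^2 - 1.38*g + 3.78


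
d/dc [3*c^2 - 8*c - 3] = 6*c - 8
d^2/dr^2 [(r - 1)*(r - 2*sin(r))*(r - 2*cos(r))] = 2*sqrt(2)*r^2*sin(r + pi/4) + 6*r*sin(r) - 8*r*sin(2*r) - 10*r*cos(r) + 6*r - 8*sin(r) + 8*sqrt(2)*sin(2*r + pi/4) - 2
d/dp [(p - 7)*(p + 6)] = 2*p - 1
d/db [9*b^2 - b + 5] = 18*b - 1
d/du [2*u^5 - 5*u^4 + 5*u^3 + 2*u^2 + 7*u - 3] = 10*u^4 - 20*u^3 + 15*u^2 + 4*u + 7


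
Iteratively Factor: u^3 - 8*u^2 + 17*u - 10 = (u - 1)*(u^2 - 7*u + 10) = (u - 5)*(u - 1)*(u - 2)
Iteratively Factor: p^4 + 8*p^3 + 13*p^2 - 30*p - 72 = (p - 2)*(p^3 + 10*p^2 + 33*p + 36) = (p - 2)*(p + 3)*(p^2 + 7*p + 12) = (p - 2)*(p + 3)*(p + 4)*(p + 3)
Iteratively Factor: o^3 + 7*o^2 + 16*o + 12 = (o + 2)*(o^2 + 5*o + 6) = (o + 2)*(o + 3)*(o + 2)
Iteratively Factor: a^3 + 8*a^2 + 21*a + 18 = (a + 2)*(a^2 + 6*a + 9) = (a + 2)*(a + 3)*(a + 3)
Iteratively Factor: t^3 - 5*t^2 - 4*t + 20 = (t - 5)*(t^2 - 4) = (t - 5)*(t - 2)*(t + 2)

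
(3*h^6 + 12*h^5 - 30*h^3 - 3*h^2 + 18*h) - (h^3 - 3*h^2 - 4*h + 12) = 3*h^6 + 12*h^5 - 31*h^3 + 22*h - 12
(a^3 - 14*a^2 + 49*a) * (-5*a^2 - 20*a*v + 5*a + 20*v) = -5*a^5 - 20*a^4*v + 75*a^4 + 300*a^3*v - 315*a^3 - 1260*a^2*v + 245*a^2 + 980*a*v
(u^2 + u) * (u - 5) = u^3 - 4*u^2 - 5*u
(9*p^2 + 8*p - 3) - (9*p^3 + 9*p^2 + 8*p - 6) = 3 - 9*p^3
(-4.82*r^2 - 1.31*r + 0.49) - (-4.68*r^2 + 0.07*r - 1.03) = -0.140000000000001*r^2 - 1.38*r + 1.52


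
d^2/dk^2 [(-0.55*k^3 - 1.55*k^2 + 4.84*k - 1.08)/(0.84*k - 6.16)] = (-0.77616*k^3 + 17.07552*k^2 - 125.22048*k - 69.067264)/(0.592704*k^3 - 13.039488*k^2 + 95.622912*k - 233.744896)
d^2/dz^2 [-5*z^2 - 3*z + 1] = -10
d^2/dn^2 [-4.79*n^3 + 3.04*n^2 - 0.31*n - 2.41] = 6.08 - 28.74*n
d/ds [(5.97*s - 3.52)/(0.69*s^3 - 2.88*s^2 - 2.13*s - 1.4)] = (-8.2386*s^3 + 24.48*s^2 - 20.2752*s - 15.8556)/(0.4761*s^6 - 3.9744*s^5 + 5.355*s^4 + 10.3368*s^3 + 12.6009*s^2 + 5.964*s + 1.96)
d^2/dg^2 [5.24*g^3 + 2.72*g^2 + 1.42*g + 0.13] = 31.44*g + 5.44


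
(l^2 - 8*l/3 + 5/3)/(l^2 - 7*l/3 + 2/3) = (3*l^2 - 8*l + 5)/(3*l^2 - 7*l + 2)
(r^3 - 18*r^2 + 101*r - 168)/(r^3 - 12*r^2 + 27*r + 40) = (r^2 - 10*r + 21)/(r^2 - 4*r - 5)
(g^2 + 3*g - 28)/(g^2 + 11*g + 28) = (g - 4)/(g + 4)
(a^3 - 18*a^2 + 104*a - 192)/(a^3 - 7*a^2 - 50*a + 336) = (a - 4)/(a + 7)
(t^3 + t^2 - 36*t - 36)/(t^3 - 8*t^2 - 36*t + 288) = (t + 1)/(t - 8)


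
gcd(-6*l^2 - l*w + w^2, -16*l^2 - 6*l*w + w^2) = 2*l + w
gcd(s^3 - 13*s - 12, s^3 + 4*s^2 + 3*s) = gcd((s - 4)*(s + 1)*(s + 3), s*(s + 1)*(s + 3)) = s^2 + 4*s + 3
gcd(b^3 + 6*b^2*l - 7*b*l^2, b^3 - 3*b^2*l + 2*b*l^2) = b^2 - b*l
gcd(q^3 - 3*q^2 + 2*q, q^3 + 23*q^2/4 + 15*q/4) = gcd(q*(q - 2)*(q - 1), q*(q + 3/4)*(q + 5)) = q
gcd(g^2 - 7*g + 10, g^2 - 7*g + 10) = g^2 - 7*g + 10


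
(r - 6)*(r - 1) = r^2 - 7*r + 6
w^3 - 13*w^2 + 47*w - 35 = (w - 7)*(w - 5)*(w - 1)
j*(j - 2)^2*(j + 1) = j^4 - 3*j^3 + 4*j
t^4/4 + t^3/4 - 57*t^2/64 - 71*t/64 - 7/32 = (t/4 + 1/4)*(t - 2)*(t + 1/4)*(t + 7/4)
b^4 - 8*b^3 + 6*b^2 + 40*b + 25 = (b - 5)^2*(b + 1)^2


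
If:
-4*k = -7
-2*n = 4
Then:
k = 7/4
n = -2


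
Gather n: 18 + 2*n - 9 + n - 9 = 3*n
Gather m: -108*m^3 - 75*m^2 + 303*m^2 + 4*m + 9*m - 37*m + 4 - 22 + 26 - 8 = -108*m^3 + 228*m^2 - 24*m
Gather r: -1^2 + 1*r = r - 1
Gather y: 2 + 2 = 4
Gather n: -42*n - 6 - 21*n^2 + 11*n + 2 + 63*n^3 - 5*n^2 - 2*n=63*n^3 - 26*n^2 - 33*n - 4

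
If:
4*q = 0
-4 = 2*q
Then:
No Solution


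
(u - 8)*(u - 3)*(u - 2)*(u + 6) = u^4 - 7*u^3 - 32*u^2 + 228*u - 288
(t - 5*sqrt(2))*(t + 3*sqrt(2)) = t^2 - 2*sqrt(2)*t - 30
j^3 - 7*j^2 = j^2*(j - 7)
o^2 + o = o*(o + 1)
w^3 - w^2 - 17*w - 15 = (w - 5)*(w + 1)*(w + 3)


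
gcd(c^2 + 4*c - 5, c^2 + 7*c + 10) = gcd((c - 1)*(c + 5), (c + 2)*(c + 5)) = c + 5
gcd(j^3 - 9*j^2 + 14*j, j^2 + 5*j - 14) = j - 2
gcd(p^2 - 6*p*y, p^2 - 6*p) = p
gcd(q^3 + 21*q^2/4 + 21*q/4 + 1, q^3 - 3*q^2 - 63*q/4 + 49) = q + 4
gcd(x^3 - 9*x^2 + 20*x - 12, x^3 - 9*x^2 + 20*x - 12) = x^3 - 9*x^2 + 20*x - 12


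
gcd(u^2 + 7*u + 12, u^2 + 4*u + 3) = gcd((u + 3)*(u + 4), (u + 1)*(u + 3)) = u + 3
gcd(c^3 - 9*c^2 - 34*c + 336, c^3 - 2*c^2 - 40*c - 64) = c - 8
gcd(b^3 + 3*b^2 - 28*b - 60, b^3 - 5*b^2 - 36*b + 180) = b^2 + b - 30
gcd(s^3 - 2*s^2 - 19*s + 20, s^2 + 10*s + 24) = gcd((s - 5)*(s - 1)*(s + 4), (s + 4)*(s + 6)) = s + 4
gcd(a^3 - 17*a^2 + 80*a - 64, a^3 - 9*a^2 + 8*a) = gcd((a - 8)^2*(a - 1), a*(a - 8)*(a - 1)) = a^2 - 9*a + 8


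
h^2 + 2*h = h*(h + 2)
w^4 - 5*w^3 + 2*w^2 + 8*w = w*(w - 4)*(w - 2)*(w + 1)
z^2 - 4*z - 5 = (z - 5)*(z + 1)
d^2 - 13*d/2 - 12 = (d - 8)*(d + 3/2)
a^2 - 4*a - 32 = (a - 8)*(a + 4)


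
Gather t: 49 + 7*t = 7*t + 49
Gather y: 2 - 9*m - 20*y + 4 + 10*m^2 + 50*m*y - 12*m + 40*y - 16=10*m^2 - 21*m + y*(50*m + 20) - 10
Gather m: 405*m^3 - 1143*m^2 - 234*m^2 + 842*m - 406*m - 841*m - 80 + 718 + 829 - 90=405*m^3 - 1377*m^2 - 405*m + 1377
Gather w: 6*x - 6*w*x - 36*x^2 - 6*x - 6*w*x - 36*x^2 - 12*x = -12*w*x - 72*x^2 - 12*x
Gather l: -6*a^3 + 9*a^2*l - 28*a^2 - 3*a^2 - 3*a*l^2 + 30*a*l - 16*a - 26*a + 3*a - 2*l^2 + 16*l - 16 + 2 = -6*a^3 - 31*a^2 - 39*a + l^2*(-3*a - 2) + l*(9*a^2 + 30*a + 16) - 14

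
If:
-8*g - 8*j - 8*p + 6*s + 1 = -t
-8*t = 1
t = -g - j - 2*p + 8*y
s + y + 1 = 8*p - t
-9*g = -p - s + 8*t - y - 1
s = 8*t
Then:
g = 391/4032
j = -2861/4032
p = -113/4032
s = -1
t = -1/8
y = -25/252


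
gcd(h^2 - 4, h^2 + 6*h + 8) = h + 2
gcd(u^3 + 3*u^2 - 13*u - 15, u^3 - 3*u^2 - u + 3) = u^2 - 2*u - 3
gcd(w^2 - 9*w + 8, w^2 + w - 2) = w - 1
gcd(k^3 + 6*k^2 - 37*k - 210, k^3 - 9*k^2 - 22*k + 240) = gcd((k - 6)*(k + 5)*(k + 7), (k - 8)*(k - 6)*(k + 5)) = k^2 - k - 30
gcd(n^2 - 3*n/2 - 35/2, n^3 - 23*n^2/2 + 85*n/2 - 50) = n - 5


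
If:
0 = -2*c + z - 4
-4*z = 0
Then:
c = -2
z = 0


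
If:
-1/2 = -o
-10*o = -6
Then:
No Solution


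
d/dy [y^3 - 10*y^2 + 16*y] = 3*y^2 - 20*y + 16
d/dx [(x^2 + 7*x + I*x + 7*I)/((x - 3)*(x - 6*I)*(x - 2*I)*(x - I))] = (-2*x^5 + x^4*(-18 + 6*I) + x^3*(24 + 104*I) + x^2*(38 - 94*I) + x*(378 + 208*I) + 120 - 672*I)/(x^8 + x^7*(-6 - 18*I) + x^6*(-112 + 108*I) + x^5*(726 + 222*I) + x^4*(-473 - 2304*I) + x^3*(-3696 + 2976*I) + x^2*(5400 + 2880*I) + x*(864 - 4320*I) - 1296)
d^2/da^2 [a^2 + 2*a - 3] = 2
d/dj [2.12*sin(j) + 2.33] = 2.12*cos(j)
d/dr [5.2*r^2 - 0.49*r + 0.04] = 10.4*r - 0.49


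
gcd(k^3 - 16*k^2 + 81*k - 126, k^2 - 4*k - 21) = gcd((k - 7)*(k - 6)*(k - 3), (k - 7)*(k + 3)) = k - 7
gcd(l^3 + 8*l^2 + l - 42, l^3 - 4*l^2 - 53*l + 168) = l + 7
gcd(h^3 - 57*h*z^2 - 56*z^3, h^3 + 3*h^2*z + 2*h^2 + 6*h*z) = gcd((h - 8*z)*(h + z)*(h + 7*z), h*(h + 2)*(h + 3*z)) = 1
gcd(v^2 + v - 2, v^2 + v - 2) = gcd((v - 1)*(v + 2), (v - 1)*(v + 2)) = v^2 + v - 2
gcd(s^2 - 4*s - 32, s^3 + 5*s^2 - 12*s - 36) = 1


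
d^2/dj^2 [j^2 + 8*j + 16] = 2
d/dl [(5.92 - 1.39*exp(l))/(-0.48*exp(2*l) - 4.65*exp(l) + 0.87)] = (-0.6672*exp(2*l) + 5.6832*exp(l) + 26.3187)*exp(l)/(0.2304*exp(4*l) + 4.464*exp(3*l) + 20.7873*exp(2*l) - 8.091*exp(l) + 0.7569)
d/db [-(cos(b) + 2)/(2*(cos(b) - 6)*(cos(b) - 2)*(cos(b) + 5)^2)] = (-3*cos(b)^3 + 3*cos(b)^2 + 16*cos(b) + 92)*sin(b)/(2*(cos(b) - 6)^2*(cos(b) - 2)^2*(cos(b) + 5)^3)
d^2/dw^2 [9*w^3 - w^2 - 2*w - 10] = 54*w - 2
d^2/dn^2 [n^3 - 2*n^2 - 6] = 6*n - 4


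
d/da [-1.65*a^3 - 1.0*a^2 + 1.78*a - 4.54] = -4.95*a^2 - 2.0*a + 1.78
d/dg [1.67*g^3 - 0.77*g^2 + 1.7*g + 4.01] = 5.01*g^2 - 1.54*g + 1.7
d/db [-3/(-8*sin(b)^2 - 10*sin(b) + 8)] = -3*(8*sin(b) + 5)*cos(b)/(2*(5*sin(b) - 4*cos(b)^2)^2)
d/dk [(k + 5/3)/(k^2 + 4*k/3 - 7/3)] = (-9*k^2 - 30*k - 41)/(9*k^4 + 24*k^3 - 26*k^2 - 56*k + 49)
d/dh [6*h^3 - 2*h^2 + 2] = 2*h*(9*h - 2)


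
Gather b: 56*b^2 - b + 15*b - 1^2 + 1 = 56*b^2 + 14*b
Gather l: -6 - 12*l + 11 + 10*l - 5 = -2*l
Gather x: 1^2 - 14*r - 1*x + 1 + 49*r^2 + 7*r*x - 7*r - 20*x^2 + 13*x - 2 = 49*r^2 - 21*r - 20*x^2 + x*(7*r + 12)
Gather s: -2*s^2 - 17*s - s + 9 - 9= -2*s^2 - 18*s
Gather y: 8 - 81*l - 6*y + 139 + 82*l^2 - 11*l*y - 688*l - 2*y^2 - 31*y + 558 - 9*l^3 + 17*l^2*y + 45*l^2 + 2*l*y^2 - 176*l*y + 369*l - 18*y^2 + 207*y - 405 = -9*l^3 + 127*l^2 - 400*l + y^2*(2*l - 20) + y*(17*l^2 - 187*l + 170) + 300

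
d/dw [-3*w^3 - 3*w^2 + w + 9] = -9*w^2 - 6*w + 1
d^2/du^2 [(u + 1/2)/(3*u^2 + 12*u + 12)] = (2*u - 5)/(3*(u^4 + 8*u^3 + 24*u^2 + 32*u + 16))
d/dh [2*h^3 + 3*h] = 6*h^2 + 3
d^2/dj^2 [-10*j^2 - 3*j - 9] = -20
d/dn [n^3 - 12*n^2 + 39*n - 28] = 3*n^2 - 24*n + 39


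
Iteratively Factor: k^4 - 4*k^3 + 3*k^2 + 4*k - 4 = (k - 2)*(k^3 - 2*k^2 - k + 2) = (k - 2)*(k + 1)*(k^2 - 3*k + 2) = (k - 2)*(k - 1)*(k + 1)*(k - 2)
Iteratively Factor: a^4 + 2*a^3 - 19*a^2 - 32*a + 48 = (a + 4)*(a^3 - 2*a^2 - 11*a + 12) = (a - 1)*(a + 4)*(a^2 - a - 12) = (a - 1)*(a + 3)*(a + 4)*(a - 4)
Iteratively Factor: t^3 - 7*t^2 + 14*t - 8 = (t - 2)*(t^2 - 5*t + 4) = (t - 4)*(t - 2)*(t - 1)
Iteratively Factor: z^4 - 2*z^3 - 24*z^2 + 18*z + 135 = (z + 3)*(z^3 - 5*z^2 - 9*z + 45) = (z + 3)^2*(z^2 - 8*z + 15) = (z - 5)*(z + 3)^2*(z - 3)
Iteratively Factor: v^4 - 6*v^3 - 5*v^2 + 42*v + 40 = (v + 1)*(v^3 - 7*v^2 + 2*v + 40) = (v - 4)*(v + 1)*(v^2 - 3*v - 10) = (v - 5)*(v - 4)*(v + 1)*(v + 2)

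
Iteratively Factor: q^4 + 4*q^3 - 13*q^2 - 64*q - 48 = (q + 3)*(q^3 + q^2 - 16*q - 16) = (q + 1)*(q + 3)*(q^2 - 16) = (q - 4)*(q + 1)*(q + 3)*(q + 4)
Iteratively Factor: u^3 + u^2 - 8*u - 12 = (u + 2)*(u^2 - u - 6) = (u + 2)^2*(u - 3)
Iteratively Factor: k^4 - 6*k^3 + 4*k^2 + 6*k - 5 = (k - 1)*(k^3 - 5*k^2 - k + 5) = (k - 1)*(k + 1)*(k^2 - 6*k + 5) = (k - 5)*(k - 1)*(k + 1)*(k - 1)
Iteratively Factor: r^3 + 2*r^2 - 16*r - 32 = (r + 2)*(r^2 - 16) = (r + 2)*(r + 4)*(r - 4)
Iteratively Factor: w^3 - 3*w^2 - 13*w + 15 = (w + 3)*(w^2 - 6*w + 5) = (w - 1)*(w + 3)*(w - 5)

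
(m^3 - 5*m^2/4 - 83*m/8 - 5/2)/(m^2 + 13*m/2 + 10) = (m^2 - 15*m/4 - 1)/(m + 4)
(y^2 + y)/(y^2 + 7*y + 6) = y/(y + 6)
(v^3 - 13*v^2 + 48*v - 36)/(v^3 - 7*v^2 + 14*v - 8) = (v^2 - 12*v + 36)/(v^2 - 6*v + 8)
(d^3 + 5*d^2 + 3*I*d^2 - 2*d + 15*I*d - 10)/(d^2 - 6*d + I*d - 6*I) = (d^2 + d*(5 + 2*I) + 10*I)/(d - 6)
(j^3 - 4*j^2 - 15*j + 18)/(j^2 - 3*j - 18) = j - 1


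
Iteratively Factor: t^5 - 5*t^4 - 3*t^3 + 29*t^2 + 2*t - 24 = (t + 2)*(t^4 - 7*t^3 + 11*t^2 + 7*t - 12) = (t - 3)*(t + 2)*(t^3 - 4*t^2 - t + 4) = (t - 4)*(t - 3)*(t + 2)*(t^2 - 1) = (t - 4)*(t - 3)*(t + 1)*(t + 2)*(t - 1)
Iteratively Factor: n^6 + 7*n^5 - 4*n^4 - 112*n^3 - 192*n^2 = (n)*(n^5 + 7*n^4 - 4*n^3 - 112*n^2 - 192*n) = n^2*(n^4 + 7*n^3 - 4*n^2 - 112*n - 192) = n^2*(n + 3)*(n^3 + 4*n^2 - 16*n - 64) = n^2*(n + 3)*(n + 4)*(n^2 - 16) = n^2*(n + 3)*(n + 4)^2*(n - 4)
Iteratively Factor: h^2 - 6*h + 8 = (h - 4)*(h - 2)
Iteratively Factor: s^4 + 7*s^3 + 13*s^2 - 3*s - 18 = (s + 3)*(s^3 + 4*s^2 + s - 6) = (s - 1)*(s + 3)*(s^2 + 5*s + 6) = (s - 1)*(s + 3)^2*(s + 2)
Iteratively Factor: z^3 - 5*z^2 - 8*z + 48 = (z - 4)*(z^2 - z - 12) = (z - 4)*(z + 3)*(z - 4)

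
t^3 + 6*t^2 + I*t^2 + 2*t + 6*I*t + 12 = (t + 6)*(t - I)*(t + 2*I)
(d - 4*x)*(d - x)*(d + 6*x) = d^3 + d^2*x - 26*d*x^2 + 24*x^3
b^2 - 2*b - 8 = (b - 4)*(b + 2)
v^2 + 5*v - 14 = (v - 2)*(v + 7)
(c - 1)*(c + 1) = c^2 - 1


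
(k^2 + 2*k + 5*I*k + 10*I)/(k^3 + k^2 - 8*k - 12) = (k + 5*I)/(k^2 - k - 6)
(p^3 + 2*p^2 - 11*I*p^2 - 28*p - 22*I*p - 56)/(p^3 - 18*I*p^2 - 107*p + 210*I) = (p^2 + p*(2 - 4*I) - 8*I)/(p^2 - 11*I*p - 30)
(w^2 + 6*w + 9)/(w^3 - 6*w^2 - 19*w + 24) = (w + 3)/(w^2 - 9*w + 8)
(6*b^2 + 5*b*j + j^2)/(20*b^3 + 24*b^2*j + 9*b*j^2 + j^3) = (3*b + j)/(10*b^2 + 7*b*j + j^2)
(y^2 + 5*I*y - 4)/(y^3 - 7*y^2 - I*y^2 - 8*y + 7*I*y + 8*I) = (y^2 + 5*I*y - 4)/(y^3 - y^2*(7 + I) + y*(-8 + 7*I) + 8*I)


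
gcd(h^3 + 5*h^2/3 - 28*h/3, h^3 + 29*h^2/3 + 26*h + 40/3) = h + 4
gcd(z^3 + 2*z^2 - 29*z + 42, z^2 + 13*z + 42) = z + 7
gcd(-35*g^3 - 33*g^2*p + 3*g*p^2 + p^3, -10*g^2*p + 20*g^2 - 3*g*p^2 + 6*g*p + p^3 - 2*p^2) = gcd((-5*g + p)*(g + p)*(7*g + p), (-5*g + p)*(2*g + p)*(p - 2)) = -5*g + p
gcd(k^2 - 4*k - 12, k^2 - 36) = k - 6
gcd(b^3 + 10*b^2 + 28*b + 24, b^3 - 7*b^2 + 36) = b + 2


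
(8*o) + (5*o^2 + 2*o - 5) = 5*o^2 + 10*o - 5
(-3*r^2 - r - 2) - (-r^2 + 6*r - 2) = -2*r^2 - 7*r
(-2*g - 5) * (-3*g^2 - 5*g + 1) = 6*g^3 + 25*g^2 + 23*g - 5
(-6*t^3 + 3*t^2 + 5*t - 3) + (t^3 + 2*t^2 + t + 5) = -5*t^3 + 5*t^2 + 6*t + 2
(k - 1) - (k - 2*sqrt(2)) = -1 + 2*sqrt(2)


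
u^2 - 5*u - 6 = (u - 6)*(u + 1)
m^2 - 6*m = m*(m - 6)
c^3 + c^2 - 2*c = c*(c - 1)*(c + 2)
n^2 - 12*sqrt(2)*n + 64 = (n - 8*sqrt(2))*(n - 4*sqrt(2))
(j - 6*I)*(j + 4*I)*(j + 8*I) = j^3 + 6*I*j^2 + 40*j + 192*I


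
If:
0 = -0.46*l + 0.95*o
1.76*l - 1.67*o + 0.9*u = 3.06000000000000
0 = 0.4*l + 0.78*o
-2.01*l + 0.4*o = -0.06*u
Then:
No Solution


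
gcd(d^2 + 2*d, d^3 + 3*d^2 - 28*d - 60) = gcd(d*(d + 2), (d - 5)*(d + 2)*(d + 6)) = d + 2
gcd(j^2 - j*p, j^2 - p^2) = -j + p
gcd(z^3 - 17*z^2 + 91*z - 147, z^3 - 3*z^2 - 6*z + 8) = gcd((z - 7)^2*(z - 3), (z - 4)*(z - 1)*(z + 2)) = 1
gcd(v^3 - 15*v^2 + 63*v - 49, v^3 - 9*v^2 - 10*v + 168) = v - 7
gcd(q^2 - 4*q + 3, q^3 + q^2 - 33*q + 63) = q - 3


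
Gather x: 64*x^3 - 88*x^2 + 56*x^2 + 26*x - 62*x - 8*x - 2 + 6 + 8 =64*x^3 - 32*x^2 - 44*x + 12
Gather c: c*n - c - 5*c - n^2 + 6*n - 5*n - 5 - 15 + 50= c*(n - 6) - n^2 + n + 30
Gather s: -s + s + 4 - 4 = 0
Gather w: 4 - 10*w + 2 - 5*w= 6 - 15*w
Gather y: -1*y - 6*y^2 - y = -6*y^2 - 2*y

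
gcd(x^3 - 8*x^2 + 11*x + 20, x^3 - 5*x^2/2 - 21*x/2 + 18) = x - 4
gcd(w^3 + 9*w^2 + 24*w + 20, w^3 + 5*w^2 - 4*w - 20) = w^2 + 7*w + 10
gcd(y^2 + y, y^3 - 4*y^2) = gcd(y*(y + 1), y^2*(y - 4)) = y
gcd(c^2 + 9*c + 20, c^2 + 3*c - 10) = c + 5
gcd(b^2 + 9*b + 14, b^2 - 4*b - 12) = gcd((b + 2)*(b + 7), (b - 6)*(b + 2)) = b + 2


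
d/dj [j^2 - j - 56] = 2*j - 1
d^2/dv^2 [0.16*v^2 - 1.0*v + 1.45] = 0.320000000000000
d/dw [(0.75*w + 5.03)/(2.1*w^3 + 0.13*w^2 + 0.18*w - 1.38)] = (1.575*w^3 + 0.0975*w^2 + 0.135*w - (0.75*w + 5.03)*(6.3*w^2 + 0.26*w + 0.18) - 1.035)/(2.1*w^3 + 0.13*w^2 + 0.18*w - 1.38)^2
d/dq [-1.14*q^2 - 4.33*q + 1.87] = -2.28*q - 4.33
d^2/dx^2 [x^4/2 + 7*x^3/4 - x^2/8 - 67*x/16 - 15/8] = 6*x^2 + 21*x/2 - 1/4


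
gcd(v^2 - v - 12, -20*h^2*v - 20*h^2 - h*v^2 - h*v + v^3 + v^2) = 1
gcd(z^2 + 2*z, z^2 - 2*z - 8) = z + 2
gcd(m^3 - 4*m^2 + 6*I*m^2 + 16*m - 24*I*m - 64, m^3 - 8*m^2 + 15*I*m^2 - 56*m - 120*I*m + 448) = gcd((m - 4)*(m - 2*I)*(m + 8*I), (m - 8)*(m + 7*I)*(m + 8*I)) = m + 8*I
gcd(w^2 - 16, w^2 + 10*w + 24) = w + 4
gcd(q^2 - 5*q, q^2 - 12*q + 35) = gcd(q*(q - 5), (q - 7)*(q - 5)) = q - 5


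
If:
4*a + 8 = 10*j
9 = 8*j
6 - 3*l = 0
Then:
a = 13/16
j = 9/8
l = 2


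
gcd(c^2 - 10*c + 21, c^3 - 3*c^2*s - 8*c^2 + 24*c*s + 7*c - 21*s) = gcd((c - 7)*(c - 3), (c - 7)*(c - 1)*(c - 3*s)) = c - 7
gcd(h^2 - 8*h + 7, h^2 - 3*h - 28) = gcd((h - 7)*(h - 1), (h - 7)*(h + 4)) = h - 7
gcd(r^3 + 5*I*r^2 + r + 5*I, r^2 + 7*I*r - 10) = r + 5*I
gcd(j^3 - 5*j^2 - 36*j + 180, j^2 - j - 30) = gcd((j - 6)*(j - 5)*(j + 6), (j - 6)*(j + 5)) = j - 6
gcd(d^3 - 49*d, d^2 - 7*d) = d^2 - 7*d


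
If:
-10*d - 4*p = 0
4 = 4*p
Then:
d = -2/5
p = 1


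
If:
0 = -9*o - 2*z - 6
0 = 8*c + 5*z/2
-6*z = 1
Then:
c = 5/96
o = -17/27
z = -1/6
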